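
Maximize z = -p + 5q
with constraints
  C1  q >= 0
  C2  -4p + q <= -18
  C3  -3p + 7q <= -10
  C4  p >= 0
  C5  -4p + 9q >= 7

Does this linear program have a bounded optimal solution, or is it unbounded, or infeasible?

infeasible

The boundaries q = 0 and -4p + q = -18 meet at (9/2, 0), but that point violates -4p + 9q ≥ 7. Every candidate vertex is excluded by some other constraint, so the feasible region is empty.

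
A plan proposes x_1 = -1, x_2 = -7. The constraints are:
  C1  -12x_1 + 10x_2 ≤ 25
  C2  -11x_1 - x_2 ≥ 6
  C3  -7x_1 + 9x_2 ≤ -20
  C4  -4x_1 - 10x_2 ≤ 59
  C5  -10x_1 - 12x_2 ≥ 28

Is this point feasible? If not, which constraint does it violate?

Constraint C4: -4x_1 - 10x_2 = 74, which is not ≤ 59. All other constraints are satisfied.

not feasible — violates C4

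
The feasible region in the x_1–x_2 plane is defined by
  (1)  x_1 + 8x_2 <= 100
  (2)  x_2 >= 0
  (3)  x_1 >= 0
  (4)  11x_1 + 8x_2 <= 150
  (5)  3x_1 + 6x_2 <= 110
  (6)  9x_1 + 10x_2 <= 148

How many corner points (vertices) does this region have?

5

Intersecting each pair of boundary lines and keeping only the points that satisfy every inequality leaves:
  (0, 25/2)
  (92/31, 376/31)
  (0, 0)
  (150/11, 0)
  (158/19, 139/19)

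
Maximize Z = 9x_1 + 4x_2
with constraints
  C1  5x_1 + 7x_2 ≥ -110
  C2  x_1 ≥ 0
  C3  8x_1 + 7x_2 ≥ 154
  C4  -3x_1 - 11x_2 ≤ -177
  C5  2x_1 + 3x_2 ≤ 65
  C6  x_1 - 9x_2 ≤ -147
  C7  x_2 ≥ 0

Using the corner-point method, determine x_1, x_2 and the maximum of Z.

x_1 = 48/7, x_2 = 359/21, maximum Z = 2732/21

Extreme points and Z = 9x_1 + 4x_2:
  (7/10, 106/5) → Z = 911/10
  (357/79, 1330/79) → Z = 8533/79
  (48/7, 359/21) → Z = 2732/21

The optimum lies where 2x_1 + 3x_2 = 65 and x_1 - 9x_2 = -147.
Solving simultaneously gives x_1 = 48/7, x_2 = 359/21.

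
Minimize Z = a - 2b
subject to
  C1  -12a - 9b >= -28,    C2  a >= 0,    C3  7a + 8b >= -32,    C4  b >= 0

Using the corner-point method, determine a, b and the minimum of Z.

a = 0, b = 28/9, minimum Z = -56/9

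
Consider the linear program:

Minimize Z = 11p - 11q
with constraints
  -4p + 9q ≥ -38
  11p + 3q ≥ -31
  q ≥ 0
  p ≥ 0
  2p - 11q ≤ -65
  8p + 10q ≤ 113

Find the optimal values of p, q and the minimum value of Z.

p = 0, q = 113/10, minimum Z = -1243/10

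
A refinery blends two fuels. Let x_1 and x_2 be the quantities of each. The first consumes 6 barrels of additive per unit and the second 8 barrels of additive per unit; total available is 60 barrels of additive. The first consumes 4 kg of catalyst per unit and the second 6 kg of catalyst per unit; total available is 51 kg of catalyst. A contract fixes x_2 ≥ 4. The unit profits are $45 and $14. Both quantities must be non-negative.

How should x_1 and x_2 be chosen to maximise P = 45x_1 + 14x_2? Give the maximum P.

x_1 = 14/3, x_2 = 4, maximum P = 266

Corner points and P = 45x_1 + 14x_2:
  (0, 15/2) → P = 105
  (0, 4) → P = 56
  (14/3, 4) → P = 266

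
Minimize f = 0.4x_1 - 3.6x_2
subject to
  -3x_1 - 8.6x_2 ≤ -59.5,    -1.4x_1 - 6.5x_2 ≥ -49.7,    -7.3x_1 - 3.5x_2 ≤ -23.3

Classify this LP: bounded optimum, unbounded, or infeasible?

bounded optimum

Corner points and f = 0.4x_1 - 3.6x_2:
  (-787/5228, 36445/5228) → f = -164396/6535
  (-450/851, 33019/4255) → f = -598842/21275
The feasible region has finitely many vertices and no improving ray; the minimum is -598842/21275 at (-450/851, 33019/4255).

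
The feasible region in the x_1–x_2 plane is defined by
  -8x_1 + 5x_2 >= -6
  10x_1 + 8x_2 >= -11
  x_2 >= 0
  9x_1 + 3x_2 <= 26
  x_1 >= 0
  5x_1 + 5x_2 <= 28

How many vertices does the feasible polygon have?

Pairwise boundary intersections that survive every other constraint:
  (3/4, 0)
  (148/69, 154/69)
  (0, 0)
  (23/15, 61/15)
  (0, 28/5)

5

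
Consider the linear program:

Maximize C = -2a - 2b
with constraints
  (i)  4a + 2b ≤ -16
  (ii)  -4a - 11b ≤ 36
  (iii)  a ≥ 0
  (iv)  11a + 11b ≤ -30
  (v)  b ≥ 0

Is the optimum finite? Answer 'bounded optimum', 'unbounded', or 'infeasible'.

The boundaries 4a + 2b = -16 and 11a + 11b = -30 meet at (-58/11, 28/11), but that point violates a ≥ 0. Every candidate vertex is excluded by some other constraint, so the feasible region is empty.

infeasible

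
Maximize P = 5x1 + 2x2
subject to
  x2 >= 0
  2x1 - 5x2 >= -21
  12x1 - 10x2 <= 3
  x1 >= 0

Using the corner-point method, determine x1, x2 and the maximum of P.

x1 = 45/8, x2 = 129/20, maximum P = 1641/40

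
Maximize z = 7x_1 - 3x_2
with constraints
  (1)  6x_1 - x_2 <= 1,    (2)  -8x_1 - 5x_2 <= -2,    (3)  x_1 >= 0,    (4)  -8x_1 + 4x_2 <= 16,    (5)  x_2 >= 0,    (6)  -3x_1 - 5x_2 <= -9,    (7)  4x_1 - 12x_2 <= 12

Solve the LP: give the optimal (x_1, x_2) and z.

Feasible corners and z = 7x_1 - 3x_2:
  (5/4, 13/2) → z = -43/4
  (14/33, 17/11) → z = -5/3
  (0, 4) → z = -12
  (0, 9/5) → z = -27/5

x_1 = 14/33, x_2 = 17/11, maximum z = -5/3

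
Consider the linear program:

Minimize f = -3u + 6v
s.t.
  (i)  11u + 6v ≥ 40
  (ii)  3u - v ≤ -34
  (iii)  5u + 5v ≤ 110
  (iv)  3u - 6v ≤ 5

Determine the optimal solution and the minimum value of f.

Feasible corners and f = -3u + 6v:
  (-164/29, 494/29) → f = 3456/29
  (-92/5, 202/5) → f = 1488/5
  (-3, 25) → f = 159

The binding constraints are 11u + 6v = 40 and 3u - v = -34.
Solving simultaneously gives u = -164/29, v = 494/29.

u = -164/29, v = 494/29, minimum f = 3456/29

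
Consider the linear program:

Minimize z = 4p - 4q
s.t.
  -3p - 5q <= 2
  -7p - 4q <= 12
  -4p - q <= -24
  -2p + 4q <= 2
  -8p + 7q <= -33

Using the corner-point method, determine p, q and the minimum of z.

p = 73/9, q = 41/9, minimum z = 128/9

The feasible region is unbounded (it extends along (2, 1), (5, -3)), but z strictly increases along every unbounded feasible direction, so there is no improving ray and the minimum is attained at a vertex.

The binding constraints are -2p + 4q = 2 and -8p + 7q = -33.
Solving simultaneously gives p = 73/9, q = 41/9.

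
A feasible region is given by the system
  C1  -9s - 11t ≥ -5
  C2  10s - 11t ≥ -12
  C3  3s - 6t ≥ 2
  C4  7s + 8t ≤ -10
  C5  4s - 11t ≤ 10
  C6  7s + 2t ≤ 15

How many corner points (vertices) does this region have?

Pairwise boundary intersections that survive every other constraint:
  (-94/27, -56/27)
  (-11/3, -74/33)
  (-2/3, -2/3)
  (-30/109, -110/109)

4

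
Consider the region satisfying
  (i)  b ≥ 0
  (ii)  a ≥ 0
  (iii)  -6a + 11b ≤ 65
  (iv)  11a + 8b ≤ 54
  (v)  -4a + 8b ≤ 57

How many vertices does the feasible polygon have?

Of the 10 pairwise boundary intersections, those satisfying every inequality are:
  (0, 0)
  (54/11, 0)
  (0, 65/11)
  (74/169, 1039/169)

4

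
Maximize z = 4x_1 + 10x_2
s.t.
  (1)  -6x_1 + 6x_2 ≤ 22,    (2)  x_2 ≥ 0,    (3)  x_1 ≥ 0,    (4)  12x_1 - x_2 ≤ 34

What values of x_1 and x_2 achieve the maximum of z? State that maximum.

x_1 = 113/33, x_2 = 78/11, maximum z = 2792/33

Vertices and z = 4x_1 + 10x_2:
  (0, 11/3) → z = 110/3
  (113/33, 78/11) → z = 2792/33
  (0, 0) → z = 0
  (17/6, 0) → z = 34/3

At the optimal vertex, -6x_1 + 6x_2 = 22 and 12x_1 - x_2 = 34.
Solving simultaneously gives x_1 = 113/33, x_2 = 78/11.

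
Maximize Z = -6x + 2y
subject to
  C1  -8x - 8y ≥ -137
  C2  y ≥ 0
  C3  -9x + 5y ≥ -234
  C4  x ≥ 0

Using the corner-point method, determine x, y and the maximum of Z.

Corner points and Z = -6x + 2y:
  (137/8, 0) → Z = -411/4
  (0, 137/8) → Z = 137/4
  (0, 0) → Z = 0

x = 0, y = 137/8, maximum Z = 137/4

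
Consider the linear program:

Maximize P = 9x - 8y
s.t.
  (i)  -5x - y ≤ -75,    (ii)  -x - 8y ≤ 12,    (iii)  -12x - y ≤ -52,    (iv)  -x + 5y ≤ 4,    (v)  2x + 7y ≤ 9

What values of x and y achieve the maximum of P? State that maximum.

x = 52/3, y = -11/3, maximum P = 556/3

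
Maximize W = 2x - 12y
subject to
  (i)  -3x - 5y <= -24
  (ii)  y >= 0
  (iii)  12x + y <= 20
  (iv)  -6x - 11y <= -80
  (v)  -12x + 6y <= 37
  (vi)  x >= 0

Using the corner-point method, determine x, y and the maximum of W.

Corner points and W = 2x - 12y:
  (10/9, 20/3) → W = -700/9
  (83/84, 57/7) → W = -4021/42
  (73/168, 197/28) → W = -7019/84

x = 10/9, y = 20/3, maximum W = -700/9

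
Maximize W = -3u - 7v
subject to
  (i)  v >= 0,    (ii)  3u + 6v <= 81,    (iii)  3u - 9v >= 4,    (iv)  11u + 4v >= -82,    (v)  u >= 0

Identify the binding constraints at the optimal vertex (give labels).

(i) and (iii)

Feasible corners and W = -3u - 7v:
  (27, 0) → W = -81
  (4/3, 0) → W = -4
  (251/15, 77/15) → W = -1292/15

The maximum is at (4/3, 0). Substituting into each constraint, equality holds for (i) and (iii); the remaining constraints have slack.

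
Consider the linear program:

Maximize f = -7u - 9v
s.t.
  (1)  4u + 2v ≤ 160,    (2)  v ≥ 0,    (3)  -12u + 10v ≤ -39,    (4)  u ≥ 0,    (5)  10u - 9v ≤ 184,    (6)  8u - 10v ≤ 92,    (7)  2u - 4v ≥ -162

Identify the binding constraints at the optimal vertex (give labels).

Vertices and f = -7u - 9v:
  (839/32, 441/16) → f = -13811/32
  (223/7, 114/7) → f = -2587/7
  (13/4, 0) → f = -91/4
  (23/2, 0) → f = -161/2

The maximum is at (13/4, 0). Substituting into each constraint, equality holds for (2) and (3); the remaining constraints have slack.

(2) and (3)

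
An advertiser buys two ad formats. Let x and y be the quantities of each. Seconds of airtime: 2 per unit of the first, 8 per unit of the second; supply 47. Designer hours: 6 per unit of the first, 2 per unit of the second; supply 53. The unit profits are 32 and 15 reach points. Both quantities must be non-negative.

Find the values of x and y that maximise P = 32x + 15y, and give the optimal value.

x = 15/2, y = 4, maximum P = 300

Feasible corners and P = 32x + 15y:
  (0, 0) → P = 0
  (0, 47/8) → P = 705/8
  (53/6, 0) → P = 848/3
  (15/2, 4) → P = 300

The optimum lies where 2x + 8y = 47 and 6x + 2y = 53.
Solving simultaneously gives x = 15/2, y = 4.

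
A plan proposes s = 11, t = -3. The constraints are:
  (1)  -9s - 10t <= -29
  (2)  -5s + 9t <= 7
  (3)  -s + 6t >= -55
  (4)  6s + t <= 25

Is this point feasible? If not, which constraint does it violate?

Constraint (4): 6s + t = 63, which is not ≤ 25. All other constraints are satisfied.

not feasible — violates (4)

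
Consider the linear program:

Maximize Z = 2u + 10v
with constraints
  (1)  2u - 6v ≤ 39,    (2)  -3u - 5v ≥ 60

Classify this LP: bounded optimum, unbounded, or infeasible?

unbounded

From the feasible point (-165/28, -237/28), moving in the direction (-5, 3) keeps every constraint satisfied while Z increases without bound.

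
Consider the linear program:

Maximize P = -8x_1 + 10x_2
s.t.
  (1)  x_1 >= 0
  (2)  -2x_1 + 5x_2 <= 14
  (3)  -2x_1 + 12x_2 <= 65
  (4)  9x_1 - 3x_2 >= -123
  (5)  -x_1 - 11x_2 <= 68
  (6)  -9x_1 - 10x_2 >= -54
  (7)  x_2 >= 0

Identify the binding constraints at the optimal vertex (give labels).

(1) and (2)

Corner points and P = -8x_1 + 10x_2:
  (0, 14/5) → P = 28
  (0, 0) → P = 0
  (2, 18/5) → P = 20
  (6, 0) → P = -48

The maximum is at (0, 14/5). Substituting into each constraint, equality holds for (1) and (2); the remaining constraints have slack.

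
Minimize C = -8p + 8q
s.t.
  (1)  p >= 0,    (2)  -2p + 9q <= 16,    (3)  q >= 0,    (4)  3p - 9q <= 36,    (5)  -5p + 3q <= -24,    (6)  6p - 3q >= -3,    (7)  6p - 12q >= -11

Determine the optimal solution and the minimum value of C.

p = 52, q = 40/3, minimum C = -928/3

Feasible corners and C = -8p + 8q:
  (52, 40/3) → C = -928/3
  (88/13, 128/39) → C = -1088/39
  (12, 0) → C = -96
  (24/5, 0) → C = -192/5

The binding constraints are -2p + 9q = 16 and 3p - 9q = 36.
Solving simultaneously gives p = 52, q = 40/3.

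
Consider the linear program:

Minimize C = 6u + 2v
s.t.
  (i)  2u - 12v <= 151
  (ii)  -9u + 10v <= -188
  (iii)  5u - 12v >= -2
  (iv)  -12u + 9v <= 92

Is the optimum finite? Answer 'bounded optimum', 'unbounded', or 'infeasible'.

Vertices and C = 6u + 2v:
  (373/44, -983/88) → C = 1255/44
  (1138/29, 479/29) → C = 7786/29
The feasible region has finitely many vertices and no improving ray; the minimum is 1255/44 at (373/44, -983/88).

bounded optimum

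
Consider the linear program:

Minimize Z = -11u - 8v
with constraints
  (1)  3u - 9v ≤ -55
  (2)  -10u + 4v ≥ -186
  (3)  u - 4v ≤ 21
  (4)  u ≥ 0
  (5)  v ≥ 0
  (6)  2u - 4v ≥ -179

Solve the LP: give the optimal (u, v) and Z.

u = 365/8, v = 1081/16, minimum Z = -8339/8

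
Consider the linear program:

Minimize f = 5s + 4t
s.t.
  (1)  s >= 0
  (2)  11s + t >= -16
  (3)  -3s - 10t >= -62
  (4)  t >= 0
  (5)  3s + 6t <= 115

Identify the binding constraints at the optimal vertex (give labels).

(1) and (4)

Vertices and f = 5s + 4t:
  (0, 31/5) → f = 124/5
  (0, 0) → f = 0
  (62/3, 0) → f = 310/3

The minimum is at (0, 0). Substituting into each constraint, equality holds for (1) and (4); the remaining constraints have slack.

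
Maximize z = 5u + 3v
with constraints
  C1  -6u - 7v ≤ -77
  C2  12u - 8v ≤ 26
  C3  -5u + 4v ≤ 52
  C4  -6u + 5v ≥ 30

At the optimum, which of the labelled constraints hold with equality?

Vertices and z = 5u + 3v:
  (-56/59, 697/59) → z = 1811/59
  (175/72, 107/12) → z = 2801/72
  (65, 377/4) → z = 2431/4
  (185/6, 43) → z = 1699/6

The maximum is at (65, 377/4). Substituting into each constraint, equality holds for C2 and C3; the remaining constraints have slack.

C2 and C3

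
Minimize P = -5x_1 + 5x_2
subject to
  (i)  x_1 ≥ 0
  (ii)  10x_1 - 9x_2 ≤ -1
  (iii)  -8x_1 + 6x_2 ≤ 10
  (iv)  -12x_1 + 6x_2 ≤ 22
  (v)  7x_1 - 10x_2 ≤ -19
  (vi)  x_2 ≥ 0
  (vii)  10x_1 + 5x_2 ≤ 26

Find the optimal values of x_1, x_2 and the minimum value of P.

x_1 = 11/9, x_2 = 124/45, minimum P = 23/3

Vertices and P = -5x_1 + 5x_2:
  (7/19, 41/19) → P = 170/19
  (53/50, 77/25) → P = 101/10
  (11/9, 124/45) → P = 23/3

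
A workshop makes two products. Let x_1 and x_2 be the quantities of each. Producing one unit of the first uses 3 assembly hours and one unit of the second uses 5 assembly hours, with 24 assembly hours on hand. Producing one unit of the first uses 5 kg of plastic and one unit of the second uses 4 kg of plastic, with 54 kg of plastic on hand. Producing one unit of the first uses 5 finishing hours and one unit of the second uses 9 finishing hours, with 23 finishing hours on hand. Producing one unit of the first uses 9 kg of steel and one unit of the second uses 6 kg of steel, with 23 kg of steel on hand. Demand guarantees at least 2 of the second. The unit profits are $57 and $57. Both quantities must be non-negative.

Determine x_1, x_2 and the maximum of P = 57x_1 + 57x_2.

x_1 = 1, x_2 = 2, maximum P = 171

Extreme points and P = 57x_1 + 57x_2:
  (0, 23/9) → P = 437/3
  (0, 2) → P = 114
  (1, 2) → P = 171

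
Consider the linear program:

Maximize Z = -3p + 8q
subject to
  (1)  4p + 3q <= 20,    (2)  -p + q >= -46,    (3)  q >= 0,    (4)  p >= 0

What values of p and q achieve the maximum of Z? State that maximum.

Vertices and Z = -3p + 8q:
  (5, 0) → Z = -15
  (0, 20/3) → Z = 160/3
  (0, 0) → Z = 0

The optimum lies where 4p + 3q = 20 and p = 0.
Solving simultaneously gives p = 0, q = 20/3.

p = 0, q = 20/3, maximum Z = 160/3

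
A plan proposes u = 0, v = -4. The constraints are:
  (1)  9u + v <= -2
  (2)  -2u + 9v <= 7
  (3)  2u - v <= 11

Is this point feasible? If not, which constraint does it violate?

(1): -4 ≤ -2 ✓
(2): -36 ≤ 7 ✓
(3): 4 ≤ 11 ✓

feasible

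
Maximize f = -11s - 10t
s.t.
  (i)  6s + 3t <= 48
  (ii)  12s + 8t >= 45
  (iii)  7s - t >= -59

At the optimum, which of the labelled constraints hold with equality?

(i) and (ii)

Feasible corners and f = -11s - 10t:
  (83/4, -51/2) → f = 107/4
  (-43/9, 230/9) → f = -203
  (-427/68, 1023/68) → f = -5533/68

The maximum is at (83/4, -51/2). Substituting into each constraint, equality holds for (i) and (ii); the remaining constraints have slack.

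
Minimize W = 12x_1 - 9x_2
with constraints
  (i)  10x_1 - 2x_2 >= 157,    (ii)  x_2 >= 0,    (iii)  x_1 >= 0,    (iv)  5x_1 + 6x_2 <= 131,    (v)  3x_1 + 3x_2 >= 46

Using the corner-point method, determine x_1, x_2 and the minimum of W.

Corner points and W = 12x_1 - 9x_2:
  (157/10, 0) → W = 942/5
  (86/5, 15/2) → W = 1389/10
  (131/5, 0) → W = 1572/5

The optimum lies where 10x_1 - 2x_2 = 157 and 5x_1 + 6x_2 = 131.
Solving simultaneously gives x_1 = 86/5, x_2 = 15/2.

x_1 = 86/5, x_2 = 15/2, minimum W = 1389/10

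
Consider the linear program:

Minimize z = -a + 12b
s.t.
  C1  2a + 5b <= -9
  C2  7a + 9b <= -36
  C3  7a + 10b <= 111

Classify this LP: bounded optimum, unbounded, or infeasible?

unbounded

From the feasible point (-99/17, 9/17), moving in the direction (9, -7) keeps every constraint satisfied while z decreases without bound.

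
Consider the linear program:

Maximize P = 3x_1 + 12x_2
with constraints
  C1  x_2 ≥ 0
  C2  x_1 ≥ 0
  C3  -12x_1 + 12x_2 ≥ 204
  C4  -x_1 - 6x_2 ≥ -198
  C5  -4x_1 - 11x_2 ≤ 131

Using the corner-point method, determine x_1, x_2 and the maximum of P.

x_1 = 96/7, x_2 = 215/7, maximum P = 2868/7

Corner points and P = 3x_1 + 12x_2:
  (0, 17) → P = 204
  (0, 33) → P = 396
  (96/7, 215/7) → P = 2868/7

The binding constraints are -12x_1 + 12x_2 = 204 and -x_1 - 6x_2 = -198.
Solving simultaneously gives x_1 = 96/7, x_2 = 215/7.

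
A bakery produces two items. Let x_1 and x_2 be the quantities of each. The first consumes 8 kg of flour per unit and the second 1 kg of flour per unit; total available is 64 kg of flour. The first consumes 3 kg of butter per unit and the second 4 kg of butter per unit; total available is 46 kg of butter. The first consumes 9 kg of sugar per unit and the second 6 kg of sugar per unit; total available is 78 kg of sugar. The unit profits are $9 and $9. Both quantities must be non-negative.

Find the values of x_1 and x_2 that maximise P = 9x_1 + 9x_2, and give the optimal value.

Extreme points and P = 9x_1 + 9x_2:
  (0, 0) → P = 0
  (0, 23/2) → P = 207/2
  (8, 0) → P = 72
  (102/13, 16/13) → P = 1062/13
  (2, 10) → P = 108

The optimum lies where 3x_1 + 4x_2 = 46 and 9x_1 + 6x_2 = 78.
Solving simultaneously gives x_1 = 2, x_2 = 10.

x_1 = 2, x_2 = 10, maximum P = 108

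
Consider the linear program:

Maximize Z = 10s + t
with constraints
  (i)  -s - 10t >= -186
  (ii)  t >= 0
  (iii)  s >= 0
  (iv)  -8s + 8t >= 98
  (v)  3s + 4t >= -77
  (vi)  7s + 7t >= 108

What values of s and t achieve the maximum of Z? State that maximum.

s = 127/22, t = 793/44, maximum Z = 303/4

Vertices and Z = 10s + t:
  (0, 93/5) → Z = 93/5
  (127/22, 793/44) → Z = 303/4
  (0, 108/7) → Z = 108/7
  (89/56, 775/56) → Z = 1665/56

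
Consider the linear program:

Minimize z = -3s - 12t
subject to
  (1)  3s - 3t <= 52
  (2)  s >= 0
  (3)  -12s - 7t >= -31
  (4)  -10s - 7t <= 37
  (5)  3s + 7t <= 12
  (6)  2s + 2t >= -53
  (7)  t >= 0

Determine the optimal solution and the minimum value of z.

s = 0, t = 12/7, minimum z = -144/7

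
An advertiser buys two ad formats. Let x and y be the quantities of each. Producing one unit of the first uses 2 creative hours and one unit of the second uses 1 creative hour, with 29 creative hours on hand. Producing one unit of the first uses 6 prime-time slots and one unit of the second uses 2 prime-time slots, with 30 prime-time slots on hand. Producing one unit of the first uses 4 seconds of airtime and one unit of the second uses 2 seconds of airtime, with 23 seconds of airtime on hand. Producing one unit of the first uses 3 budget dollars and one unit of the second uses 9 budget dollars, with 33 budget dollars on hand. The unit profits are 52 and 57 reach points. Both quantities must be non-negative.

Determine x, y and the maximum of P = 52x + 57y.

x = 17/4, y = 9/4, maximum P = 1397/4

Feasible corners and P = 52x + 57y:
  (0, 0) → P = 0
  (0, 11/3) → P = 209
  (5, 0) → P = 260
  (17/4, 9/4) → P = 1397/4

At the optimal vertex, 6x + 2y = 30 and 3x + 9y = 33.
Solving simultaneously gives x = 17/4, y = 9/4.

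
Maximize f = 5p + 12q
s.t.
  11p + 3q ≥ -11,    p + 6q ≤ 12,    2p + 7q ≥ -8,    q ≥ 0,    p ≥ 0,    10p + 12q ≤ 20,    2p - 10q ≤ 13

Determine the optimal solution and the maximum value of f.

Feasible corners and f = 5p + 12q:
  (0, 0) → f = 0
  (2, 0) → f = 10
  (0, 5/3) → f = 20

The optimum lies where p = 0 and 10p + 12q = 20.
Solving simultaneously gives p = 0, q = 5/3.

p = 0, q = 5/3, maximum f = 20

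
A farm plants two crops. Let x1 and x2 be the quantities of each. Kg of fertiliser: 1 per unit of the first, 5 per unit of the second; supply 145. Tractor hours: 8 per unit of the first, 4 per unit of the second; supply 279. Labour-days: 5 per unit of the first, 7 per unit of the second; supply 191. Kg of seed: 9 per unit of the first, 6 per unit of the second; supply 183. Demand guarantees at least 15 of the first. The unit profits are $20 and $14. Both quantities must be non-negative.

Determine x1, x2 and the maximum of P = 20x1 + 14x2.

Vertices and P = 20x1 + 14x2:
  (61/3, 0) → P = 1220/3
  (15, 0) → P = 300
  (15, 8) → P = 412

x1 = 15, x2 = 8, maximum P = 412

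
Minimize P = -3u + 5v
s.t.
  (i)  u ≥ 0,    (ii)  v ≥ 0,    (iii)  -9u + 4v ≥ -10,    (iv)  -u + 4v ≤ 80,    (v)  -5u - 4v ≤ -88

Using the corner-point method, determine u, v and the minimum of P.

Feasible corners and P = -3u + 5v:
  (45/4, 365/16) → P = 1285/16
  (7, 53/4) → P = 181/4
  (4/3, 61/3) → P = 293/3

At the optimal vertex, -9u + 4v = -10 and -5u - 4v = -88.
Solving simultaneously gives u = 7, v = 53/4.

u = 7, v = 53/4, minimum P = 181/4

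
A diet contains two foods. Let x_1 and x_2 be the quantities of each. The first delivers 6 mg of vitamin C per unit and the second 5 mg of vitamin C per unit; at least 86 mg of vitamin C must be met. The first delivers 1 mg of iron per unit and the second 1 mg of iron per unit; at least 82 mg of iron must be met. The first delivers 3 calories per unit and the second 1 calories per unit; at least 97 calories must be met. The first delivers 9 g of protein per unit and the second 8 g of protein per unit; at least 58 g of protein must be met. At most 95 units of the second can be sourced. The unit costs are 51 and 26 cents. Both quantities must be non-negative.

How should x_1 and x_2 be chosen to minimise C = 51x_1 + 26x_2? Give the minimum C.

x_1 = 15/2, x_2 = 149/2, minimum C = 4639/2

Feasible corners and C = 51x_1 + 26x_2:
  (82, 0) → C = 4182
  (15/2, 149/2) → C = 4639/2
  (2/3, 95) → C = 2504
The feasible region is unbounded (it extends along (1, 0)), but C strictly increases along every unbounded feasible direction, so there is no improving ray and the minimum is attained at a vertex.

The binding constraints are x_1 + x_2 = 82 and 3x_1 + x_2 = 97.
Solving simultaneously gives x_1 = 15/2, x_2 = 149/2.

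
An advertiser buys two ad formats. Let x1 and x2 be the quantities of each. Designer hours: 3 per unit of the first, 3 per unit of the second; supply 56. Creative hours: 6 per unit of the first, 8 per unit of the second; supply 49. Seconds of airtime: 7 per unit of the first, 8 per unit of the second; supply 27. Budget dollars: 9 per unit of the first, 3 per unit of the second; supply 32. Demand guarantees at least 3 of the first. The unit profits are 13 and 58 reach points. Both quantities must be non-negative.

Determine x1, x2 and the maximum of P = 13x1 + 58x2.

Vertices and P = 13x1 + 58x2:
  (32/9, 0) → P = 416/9
  (3, 0) → P = 39
  (175/51, 19/51) → P = 3377/51
  (3, 3/4) → P = 165/2

x1 = 3, x2 = 3/4, maximum P = 165/2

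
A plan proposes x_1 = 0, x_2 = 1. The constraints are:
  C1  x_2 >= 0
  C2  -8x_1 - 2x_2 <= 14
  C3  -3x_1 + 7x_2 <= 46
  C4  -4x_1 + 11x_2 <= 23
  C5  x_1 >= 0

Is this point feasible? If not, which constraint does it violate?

C1: 1 ≥ 0 ✓
C2: -2 ≤ 14 ✓
C3: 7 ≤ 46 ✓
C4: 11 ≤ 23 ✓
C5: 0 ≥ 0 ✓

feasible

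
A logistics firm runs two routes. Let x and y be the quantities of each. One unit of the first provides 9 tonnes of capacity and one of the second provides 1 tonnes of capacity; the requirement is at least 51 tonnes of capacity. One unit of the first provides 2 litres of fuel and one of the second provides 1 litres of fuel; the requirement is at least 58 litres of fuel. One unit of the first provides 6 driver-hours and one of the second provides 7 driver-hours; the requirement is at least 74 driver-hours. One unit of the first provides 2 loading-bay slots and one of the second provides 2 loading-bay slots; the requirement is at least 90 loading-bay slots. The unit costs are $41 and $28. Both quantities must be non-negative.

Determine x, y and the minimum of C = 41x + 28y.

x = 13, y = 32, minimum C = 1429

The feasible region is unbounded (it extends along (0, 1), (1, 0)), but C strictly increases along every unbounded feasible direction, so there is no improving ray and the minimum is attained at a vertex.

At the optimal vertex, 2x + y = 58 and 2x + 2y = 90.
Solving simultaneously gives x = 13, y = 32.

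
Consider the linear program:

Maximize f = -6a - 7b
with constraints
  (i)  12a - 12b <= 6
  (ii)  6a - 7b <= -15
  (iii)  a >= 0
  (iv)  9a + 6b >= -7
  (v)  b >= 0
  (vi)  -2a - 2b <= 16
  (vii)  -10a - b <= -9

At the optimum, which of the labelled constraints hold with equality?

Corner points and f = -6a - 7b:
  (37/2, 18) → f = -237
  (12/19, 51/19) → f = -429/19
  (0, 9) → f = -63
The feasible region is unbounded (it extends along (0, 1), (1, 1)), but f strictly decreases along every unbounded feasible direction, so there is no improving ray and the maximum is attained at a vertex.

The maximum is at (12/19, 51/19). Substituting into each constraint, equality holds for (ii) and (vii); the remaining constraints have slack.

(ii) and (vii)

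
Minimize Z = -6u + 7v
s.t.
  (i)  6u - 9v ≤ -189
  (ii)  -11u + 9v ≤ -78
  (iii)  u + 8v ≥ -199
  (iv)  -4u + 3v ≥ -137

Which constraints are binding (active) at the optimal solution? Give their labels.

Extreme points and Z = -6u + 7v:
  (267/5, 283/5) → Z = 379/5
  (100, 263/3) → Z = 41/3
  (333, 1195/3) → Z = 2371/3

The minimum is at (100, 263/3). Substituting into each constraint, equality holds for (i) and (iv); the remaining constraints have slack.

(i) and (iv)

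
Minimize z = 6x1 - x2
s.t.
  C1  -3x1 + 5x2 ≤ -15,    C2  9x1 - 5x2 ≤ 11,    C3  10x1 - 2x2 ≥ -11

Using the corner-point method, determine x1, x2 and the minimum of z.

Vertices and z = 6x1 - x2:
  (-2/3, -17/5) → z = -3/5
  (-85/44, -183/44) → z = -327/44
  (-77/32, -209/32) → z = -253/32

The optimum lies where 9x1 - 5x2 = 11 and 10x1 - 2x2 = -11.
Solving simultaneously gives x1 = -77/32, x2 = -209/32.

x1 = -77/32, x2 = -209/32, minimum z = -253/32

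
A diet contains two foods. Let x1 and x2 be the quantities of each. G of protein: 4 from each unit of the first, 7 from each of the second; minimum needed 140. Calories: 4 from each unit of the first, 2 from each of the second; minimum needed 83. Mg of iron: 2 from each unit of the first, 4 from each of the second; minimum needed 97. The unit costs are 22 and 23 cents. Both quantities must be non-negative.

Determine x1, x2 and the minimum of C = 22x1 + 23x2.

Corner points and C = 22x1 + 23x2:
  (0, 83/2) → C = 1909/2
  (97/2, 0) → C = 1067
  (23/2, 37/2) → C = 1357/2
The feasible region is unbounded (it extends along (0, 1), (1, 0)), but C strictly increases along every unbounded feasible direction, so there is no improving ray and the minimum is attained at a vertex.

At the optimal vertex, 4x1 + 2x2 = 83 and 2x1 + 4x2 = 97.
Solving simultaneously gives x1 = 23/2, x2 = 37/2.

x1 = 23/2, x2 = 37/2, minimum C = 1357/2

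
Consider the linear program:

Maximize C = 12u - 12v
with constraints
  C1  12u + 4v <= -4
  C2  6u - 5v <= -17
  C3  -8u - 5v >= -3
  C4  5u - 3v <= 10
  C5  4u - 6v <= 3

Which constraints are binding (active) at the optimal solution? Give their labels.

Feasible corners and C = 12u - 12v:
  (-22/21, 15/7) → C = -268/7
  (-8/7, 17/7) → C = -300/7
  (-117/16, -43/8) → C = -93/4
The feasible region is unbounded (it extends along (-3, -2), (-5, 8)), but C strictly decreases along every unbounded feasible direction, so there is no improving ray and the maximum is attained at a vertex.

The maximum is at (-117/16, -43/8). Substituting into each constraint, equality holds for C2 and C5; the remaining constraints have slack.

C2 and C5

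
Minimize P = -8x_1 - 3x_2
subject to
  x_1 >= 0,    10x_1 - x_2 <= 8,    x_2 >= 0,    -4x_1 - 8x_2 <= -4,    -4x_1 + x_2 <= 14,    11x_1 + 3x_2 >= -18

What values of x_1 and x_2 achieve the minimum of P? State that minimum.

Extreme points and P = -8x_1 - 3x_2:
  (0, 1/2) → P = -3/2
  (0, 14) → P = -42
  (17/21, 2/21) → P = -142/21
  (11/3, 86/3) → P = -346/3

The binding constraints are 10x_1 - x_2 = 8 and -4x_1 + x_2 = 14.
Solving simultaneously gives x_1 = 11/3, x_2 = 86/3.

x_1 = 11/3, x_2 = 86/3, minimum P = -346/3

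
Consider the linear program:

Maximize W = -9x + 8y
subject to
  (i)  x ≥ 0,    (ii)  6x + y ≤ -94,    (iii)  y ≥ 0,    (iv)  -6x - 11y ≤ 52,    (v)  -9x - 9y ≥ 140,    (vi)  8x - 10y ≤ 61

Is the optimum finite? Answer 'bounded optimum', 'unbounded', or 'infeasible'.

infeasible

The boundaries -6x - 11y = 52 and -9x - 9y = 140 meet at (-1072/45, 124/15), but that point violates x ≥ 0. Every candidate vertex is excluded by some other constraint, so the feasible region is empty.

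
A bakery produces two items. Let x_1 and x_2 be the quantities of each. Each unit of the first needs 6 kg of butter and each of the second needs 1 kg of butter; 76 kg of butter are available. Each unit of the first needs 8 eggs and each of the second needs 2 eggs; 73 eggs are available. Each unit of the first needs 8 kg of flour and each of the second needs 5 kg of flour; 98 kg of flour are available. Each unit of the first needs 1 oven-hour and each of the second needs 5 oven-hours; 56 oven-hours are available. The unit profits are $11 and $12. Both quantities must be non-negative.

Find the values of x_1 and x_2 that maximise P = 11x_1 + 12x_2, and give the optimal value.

x_1 = 6, x_2 = 10, maximum P = 186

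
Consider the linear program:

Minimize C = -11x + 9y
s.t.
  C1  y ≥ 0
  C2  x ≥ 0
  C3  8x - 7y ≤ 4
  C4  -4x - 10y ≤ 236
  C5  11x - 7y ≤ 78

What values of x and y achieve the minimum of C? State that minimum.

x = 74/3, y = 580/21, minimum C = -478/21

Corner points and C = -11x + 9y:
  (0, 0) → C = 0
  (1/2, 0) → C = -11/2
  (74/3, 580/21) → C = -478/21
The feasible region is unbounded (it extends along (0, 1), (7, 11)), but C strictly increases along every unbounded feasible direction, so there is no improving ray and the minimum is attained at a vertex.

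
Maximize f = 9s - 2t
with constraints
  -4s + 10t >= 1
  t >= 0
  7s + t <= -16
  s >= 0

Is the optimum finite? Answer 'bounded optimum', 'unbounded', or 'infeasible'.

infeasible

The boundaries -4s + 10t = 1 and s = 0 meet at (0, 1/10), but that point violates 7s + t ≤ -16. Every candidate vertex is excluded by some other constraint, so the feasible region is empty.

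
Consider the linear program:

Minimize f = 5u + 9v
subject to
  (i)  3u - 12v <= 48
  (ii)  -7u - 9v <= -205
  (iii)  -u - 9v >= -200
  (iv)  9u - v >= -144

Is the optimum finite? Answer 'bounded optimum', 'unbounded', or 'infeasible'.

Extreme points and f = 5u + 9v:
  (964/37, 93/37) → f = 5657/37
  (944/13, 184/13) → f = 6376/13
  (5/6, 1195/54) → f = 610/3
The feasible region has finitely many vertices and no improving ray; the minimum is 5657/37 at (964/37, 93/37).

bounded optimum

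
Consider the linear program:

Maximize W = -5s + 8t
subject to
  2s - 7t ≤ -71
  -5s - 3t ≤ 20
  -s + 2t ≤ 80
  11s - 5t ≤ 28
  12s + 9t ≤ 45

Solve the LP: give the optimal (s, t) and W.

Feasible corners and W = -5s + 8t:
  (-353/41, 315/41) → W = 4285/41
  (-54/17, 157/17) → W = 1526/17
  (-280/13, 380/13) → W = 4440/13
  (-210/11, 335/11) → W = 3730/11

s = -280/13, t = 380/13, maximum W = 4440/13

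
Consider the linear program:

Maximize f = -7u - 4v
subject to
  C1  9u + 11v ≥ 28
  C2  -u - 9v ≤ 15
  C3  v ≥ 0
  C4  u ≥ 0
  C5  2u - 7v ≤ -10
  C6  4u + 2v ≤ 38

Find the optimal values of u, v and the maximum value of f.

u = 0, v = 28/11, maximum f = -112/11

The binding constraints are 9u + 11v = 28 and u = 0.
Solving simultaneously gives u = 0, v = 28/11.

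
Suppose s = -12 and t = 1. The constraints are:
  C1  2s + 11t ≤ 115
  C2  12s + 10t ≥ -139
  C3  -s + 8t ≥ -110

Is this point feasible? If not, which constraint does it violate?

feasible

C1: -13 ≤ 115 ✓
C2: -134 ≥ -139 ✓
C3: 20 ≥ -110 ✓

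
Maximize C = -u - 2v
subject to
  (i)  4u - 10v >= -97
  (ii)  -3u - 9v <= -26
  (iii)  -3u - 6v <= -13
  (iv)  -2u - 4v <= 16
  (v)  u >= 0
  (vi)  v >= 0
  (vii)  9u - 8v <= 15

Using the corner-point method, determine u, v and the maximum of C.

Corner points and C = -u - 2v:
  (0, 97/10) → C = -97/5
  (463/29, 933/58) → C = -1396/29
  (0, 26/9) → C = -52/9
  (49/15, 9/5) → C = -103/15

The binding constraints are -3u - 9v = -26 and u = 0.
Solving simultaneously gives u = 0, v = 26/9.

u = 0, v = 26/9, maximum C = -52/9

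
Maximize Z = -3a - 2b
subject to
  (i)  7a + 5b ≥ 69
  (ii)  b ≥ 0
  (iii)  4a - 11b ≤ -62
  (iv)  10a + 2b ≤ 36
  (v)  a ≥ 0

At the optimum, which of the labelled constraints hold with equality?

(i) and (v)

Extreme points and Z = -3a - 2b:
  (7/6, 73/6) → Z = -167/6
  (0, 69/5) → Z = -138/5
  (0, 18) → Z = -36

The maximum is at (0, 69/5). Substituting into each constraint, equality holds for (i) and (v); the remaining constraints have slack.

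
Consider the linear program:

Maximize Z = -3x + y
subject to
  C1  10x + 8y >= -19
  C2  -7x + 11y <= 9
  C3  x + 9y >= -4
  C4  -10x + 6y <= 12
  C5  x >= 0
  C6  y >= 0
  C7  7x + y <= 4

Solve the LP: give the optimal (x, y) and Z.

Corner points and Z = -3x + y:
  (0, 9/11) → Z = 9/11
  (5/12, 13/12) → Z = -1/6
  (0, 0) → Z = 0
  (4/7, 0) → Z = -12/7

At the optimal vertex, -7x + 11y = 9 and x = 0.
Solving simultaneously gives x = 0, y = 9/11.

x = 0, y = 9/11, maximum Z = 9/11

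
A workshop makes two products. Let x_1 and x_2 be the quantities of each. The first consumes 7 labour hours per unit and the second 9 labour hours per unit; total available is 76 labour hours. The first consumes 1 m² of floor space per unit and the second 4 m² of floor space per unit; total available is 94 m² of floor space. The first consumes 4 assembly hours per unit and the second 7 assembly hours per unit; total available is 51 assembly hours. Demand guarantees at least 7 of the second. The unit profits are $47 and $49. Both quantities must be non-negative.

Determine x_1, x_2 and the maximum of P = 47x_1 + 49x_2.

x_1 = 1/2, x_2 = 7, maximum P = 733/2

Vertices and P = 47x_1 + 49x_2:
  (0, 51/7) → P = 357
  (0, 7) → P = 343
  (1/2, 7) → P = 733/2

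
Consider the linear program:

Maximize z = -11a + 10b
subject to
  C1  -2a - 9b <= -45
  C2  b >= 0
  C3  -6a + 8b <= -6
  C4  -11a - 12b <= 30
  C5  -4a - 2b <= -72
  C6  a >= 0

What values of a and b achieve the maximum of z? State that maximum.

The feasible region is unbounded (it extends along (4, 3), (1, 0)), but z strictly decreases along every unbounded feasible direction, so there is no improving ray and the maximum is attained at a vertex.

At the optimal vertex, -6a + 8b = -6 and -4a - 2b = -72.
Solving simultaneously gives a = 147/11, b = 102/11.

a = 147/11, b = 102/11, maximum z = -597/11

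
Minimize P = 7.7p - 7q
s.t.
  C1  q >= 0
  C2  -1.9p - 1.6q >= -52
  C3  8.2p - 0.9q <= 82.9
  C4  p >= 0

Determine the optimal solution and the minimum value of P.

Vertices and P = 7.7p - 7q:
  (829/82, 0) → P = 63833/820
  (0, 0) → P = 0
  (17944/1483, 26889/1483) → P = -250271/7415
  (0, 65/2) → P = -455/2

At the optimal vertex, -1.9p - 1.6q = -52 and p = 0.
Solving simultaneously gives p = 0, q = 65/2.

p = 0, q = 32.5, minimum P = -227.5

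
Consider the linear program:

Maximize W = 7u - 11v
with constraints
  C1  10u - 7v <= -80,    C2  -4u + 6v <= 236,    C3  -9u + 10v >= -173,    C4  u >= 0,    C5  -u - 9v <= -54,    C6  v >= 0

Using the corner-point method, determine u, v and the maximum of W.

u = 0, v = 80/7, maximum W = -880/7

Feasible corners and W = 7u - 11v:
  (293/8, 255/4) → W = -3559/8
  (0, 80/7) → W = -880/7
  (0, 118/3) → W = -1298/3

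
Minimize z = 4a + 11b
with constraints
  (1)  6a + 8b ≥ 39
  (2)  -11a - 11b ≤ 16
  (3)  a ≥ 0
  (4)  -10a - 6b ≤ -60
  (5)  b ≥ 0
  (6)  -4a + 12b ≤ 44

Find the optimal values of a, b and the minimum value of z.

a = 13/2, b = 0, minimum z = 26

Vertices and z = 4a + 11b:
  (123/22, 15/22) → z = 657/22
  (13/2, 0) → z = 26
  (19/6, 85/18) → z = 1163/18
The feasible region is unbounded (it extends along (3, 1), (1, 0)), but z strictly increases along every unbounded feasible direction, so there is no improving ray and the minimum is attained at a vertex.

The binding constraints are 6a + 8b = 39 and b = 0.
Solving simultaneously gives a = 13/2, b = 0.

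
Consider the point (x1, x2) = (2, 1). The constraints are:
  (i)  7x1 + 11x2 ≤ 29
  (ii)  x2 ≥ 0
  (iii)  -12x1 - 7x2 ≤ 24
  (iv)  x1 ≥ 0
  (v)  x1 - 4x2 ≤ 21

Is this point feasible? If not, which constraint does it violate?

(i): 25 ≤ 29 ✓
(ii): 1 ≥ 0 ✓
(iii): -31 ≤ 24 ✓
(iv): 2 ≥ 0 ✓
(v): -2 ≤ 21 ✓

feasible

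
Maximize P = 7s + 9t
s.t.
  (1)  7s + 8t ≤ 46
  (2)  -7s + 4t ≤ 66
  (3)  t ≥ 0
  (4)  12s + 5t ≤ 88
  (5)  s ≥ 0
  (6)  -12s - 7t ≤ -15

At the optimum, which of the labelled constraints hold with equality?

(1) and (5)

Vertices and P = 7s + 9t:
  (46/7, 0) → P = 46
  (0, 23/4) → P = 207/4
  (5/4, 0) → P = 35/4
  (0, 15/7) → P = 135/7

The maximum is at (0, 23/4). Substituting into each constraint, equality holds for (1) and (5); the remaining constraints have slack.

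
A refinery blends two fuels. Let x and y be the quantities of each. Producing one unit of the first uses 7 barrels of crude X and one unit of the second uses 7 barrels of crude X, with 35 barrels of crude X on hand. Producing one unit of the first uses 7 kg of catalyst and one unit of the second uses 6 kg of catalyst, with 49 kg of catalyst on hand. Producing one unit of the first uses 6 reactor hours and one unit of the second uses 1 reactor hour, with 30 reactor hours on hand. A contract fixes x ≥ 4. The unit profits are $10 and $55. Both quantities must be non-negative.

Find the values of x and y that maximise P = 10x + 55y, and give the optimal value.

Corner points and P = 10x + 55y:
  (5, 0) → P = 50
  (4, 0) → P = 40
  (4, 1) → P = 95

At the optimal vertex, 7x + 7y = 35 and x = 4.
Solving simultaneously gives x = 4, y = 1.

x = 4, y = 1, maximum P = 95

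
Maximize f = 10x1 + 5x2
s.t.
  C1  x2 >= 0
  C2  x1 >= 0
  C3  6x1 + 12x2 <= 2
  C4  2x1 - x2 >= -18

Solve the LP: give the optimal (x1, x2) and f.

x1 = 1/3, x2 = 0, maximum f = 10/3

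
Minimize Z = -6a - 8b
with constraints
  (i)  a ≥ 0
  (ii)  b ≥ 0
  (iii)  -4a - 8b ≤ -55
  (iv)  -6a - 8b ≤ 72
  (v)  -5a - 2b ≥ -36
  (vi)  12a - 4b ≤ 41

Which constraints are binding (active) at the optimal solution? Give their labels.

(i) and (v)

Vertices and Z = -6a - 8b:
  (0, 55/8) → Z = -55
  (0, 18) → Z = -144
  (137/28, 31/7) → Z = -907/14
  (113/22, 227/44) → Z = -793/11

The minimum is at (0, 18). Substituting into each constraint, equality holds for (i) and (v); the remaining constraints have slack.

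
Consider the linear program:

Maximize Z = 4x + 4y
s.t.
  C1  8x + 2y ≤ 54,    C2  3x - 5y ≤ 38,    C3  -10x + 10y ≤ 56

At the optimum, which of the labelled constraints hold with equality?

Vertices and Z = 4x + 4y:
  (173/23, -71/23) → Z = 408/23
  (107/25, 247/25) → Z = 1416/25
  (-33, -137/5) → Z = -1208/5

The maximum is at (107/25, 247/25). Substituting into each constraint, equality holds for C1 and C3; the remaining constraints have slack.

C1 and C3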